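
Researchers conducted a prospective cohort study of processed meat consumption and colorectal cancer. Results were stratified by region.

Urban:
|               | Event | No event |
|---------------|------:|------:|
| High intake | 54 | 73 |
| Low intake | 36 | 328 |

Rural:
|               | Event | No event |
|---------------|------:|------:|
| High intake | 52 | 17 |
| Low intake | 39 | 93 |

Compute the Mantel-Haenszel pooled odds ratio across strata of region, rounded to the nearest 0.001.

OR_MH = Σ(aᵢdᵢ/nᵢ) / Σ(bᵢcᵢ/nᵢ), where nᵢ is the stratum total.
Stratum 1 (Urban): n = 491; a·d/n = 54·328/491 = 36.0733; b·c/n = 73·36/491 = 5.3523
Stratum 2 (Rural): n = 201; a·d/n = 52·93/201 = 24.0597; b·c/n = 17·39/201 = 3.2985
OR_MH = (36.0733 + 24.0597) / (5.3523 + 3.2985) = 60.1330 / 8.6508 = 6.95111

6.951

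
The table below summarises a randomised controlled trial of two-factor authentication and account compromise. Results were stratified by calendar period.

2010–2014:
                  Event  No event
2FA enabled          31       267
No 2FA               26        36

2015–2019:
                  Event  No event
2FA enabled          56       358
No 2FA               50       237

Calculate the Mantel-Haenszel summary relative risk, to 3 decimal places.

RR_MH = Σ(aᵢ·n₀ᵢ/nᵢ) / Σ(cᵢ·n₁ᵢ/nᵢ), with n₁ᵢ = aᵢ+bᵢ (exposed), n₀ᵢ = cᵢ+dᵢ (unexposed), nᵢ = n₁ᵢ+n₀ᵢ.
Stratum 1 (2010–2014): n₁ = 298, n₀ = 62, n = 360; a·n₀/n = 31·62/360 = 5.3389; c·n₁/n = 26·298/360 = 21.5222
Stratum 2 (2015–2019): n₁ = 414, n₀ = 287, n = 701; a·n₀/n = 56·287/701 = 22.9272; c·n₁/n = 50·414/701 = 29.5292
RR_MH = (5.3389 + 22.9272) / (21.5222 + 29.5292) = 28.2661 / 51.0515 = 0.55368

0.554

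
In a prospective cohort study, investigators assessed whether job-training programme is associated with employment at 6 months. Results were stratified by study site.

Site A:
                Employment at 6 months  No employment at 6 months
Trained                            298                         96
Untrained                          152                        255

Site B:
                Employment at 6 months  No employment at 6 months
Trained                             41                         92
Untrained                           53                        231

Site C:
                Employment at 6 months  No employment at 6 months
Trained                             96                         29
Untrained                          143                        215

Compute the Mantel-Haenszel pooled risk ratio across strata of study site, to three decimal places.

1.947

RR_MH = Σ(aᵢ·n₀ᵢ/nᵢ) / Σ(cᵢ·n₁ᵢ/nᵢ), with n₁ᵢ = aᵢ+bᵢ (exposed), n₀ᵢ = cᵢ+dᵢ (unexposed), nᵢ = n₁ᵢ+n₀ᵢ.
Stratum 1 (Site A): n₁ = 394, n₀ = 407, n = 801; a·n₀/n = 298·407/801 = 151.4182; c·n₁/n = 152·394/801 = 74.7665
Stratum 2 (Site B): n₁ = 133, n₀ = 284, n = 417; a·n₀/n = 41·284/417 = 27.9233; c·n₁/n = 53·133/417 = 16.9041
Stratum 3 (Site C): n₁ = 125, n₀ = 358, n = 483; a·n₀/n = 96·358/483 = 71.1553; c·n₁/n = 143·125/483 = 37.0083
RR_MH = (151.4182 + 27.9233 + 71.1553) / (74.7665 + 16.9041 + 37.0083) = 250.4968 / 128.6789 = 1.94668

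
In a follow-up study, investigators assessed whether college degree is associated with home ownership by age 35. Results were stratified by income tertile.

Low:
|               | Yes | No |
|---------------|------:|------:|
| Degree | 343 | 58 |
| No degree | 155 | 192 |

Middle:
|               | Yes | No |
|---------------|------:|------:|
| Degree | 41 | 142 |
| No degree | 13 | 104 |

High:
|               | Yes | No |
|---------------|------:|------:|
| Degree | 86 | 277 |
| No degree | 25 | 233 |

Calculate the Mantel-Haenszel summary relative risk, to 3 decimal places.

RR_MH = Σ(aᵢ·n₀ᵢ/nᵢ) / Σ(cᵢ·n₁ᵢ/nᵢ), with n₁ᵢ = aᵢ+bᵢ (exposed), n₀ᵢ = cᵢ+dᵢ (unexposed), nᵢ = n₁ᵢ+n₀ᵢ.
Stratum 1 (Low): n₁ = 401, n₀ = 347, n = 748; a·n₀/n = 343·347/748 = 159.1190; c·n₁/n = 155·401/748 = 83.0949
Stratum 2 (Middle): n₁ = 183, n₀ = 117, n = 300; a·n₀/n = 41·117/300 = 15.9900; c·n₁/n = 13·183/300 = 7.9300
Stratum 3 (High): n₁ = 363, n₀ = 258, n = 621; a·n₀/n = 86·258/621 = 35.7295; c·n₁/n = 25·363/621 = 14.6135
RR_MH = (159.1190 + 15.9900 + 35.7295) / (83.0949 + 7.9300 + 14.6135) = 210.8385 / 105.6384 = 1.99585

1.996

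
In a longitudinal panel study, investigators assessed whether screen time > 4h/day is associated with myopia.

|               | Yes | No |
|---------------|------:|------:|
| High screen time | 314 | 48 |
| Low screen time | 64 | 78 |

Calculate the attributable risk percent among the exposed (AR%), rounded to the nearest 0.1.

Cells: a = 314, b = 48, c = 64, d = 78.
Risk in exposed = 314/362 = 0.86740; risk in unexposed = 64/142 = 0.45070.
RR = 0.86740/0.45070 = 1.92455
AR% = (RR − 1)/RR × 100 = (1.92455 − 1)/1.92455 × 100 = 48.0398%

48.0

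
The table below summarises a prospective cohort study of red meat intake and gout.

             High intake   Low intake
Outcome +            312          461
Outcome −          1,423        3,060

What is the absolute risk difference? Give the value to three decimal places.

Reading the table with exposure as columns: a = 312 (High intake, case), b = 1423 (High intake, non-case), c = 461 (Low intake, case), d = 3060.
Risk in exposed = 312/1735 = 0.179827; risk in unexposed = 461/3521 = 0.130929.
Risk difference = 0.179827 − 0.130929 = 0.048898

0.049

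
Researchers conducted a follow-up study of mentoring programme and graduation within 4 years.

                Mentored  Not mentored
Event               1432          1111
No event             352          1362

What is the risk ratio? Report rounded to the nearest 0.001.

1.787

Reading the table with exposure as columns: a = 1432 (Mentored, case), b = 352 (Mentored, non-case), c = 1111 (Not mentored, case), d = 1362.
Risk in exposed = 1432/1784 = 0.80269; risk in unexposed = 1111/2473 = 0.44925.
RR = 0.80269 / 0.44925 = 1.78673
The risk among the exposed is 1.79 times that among the unexposed.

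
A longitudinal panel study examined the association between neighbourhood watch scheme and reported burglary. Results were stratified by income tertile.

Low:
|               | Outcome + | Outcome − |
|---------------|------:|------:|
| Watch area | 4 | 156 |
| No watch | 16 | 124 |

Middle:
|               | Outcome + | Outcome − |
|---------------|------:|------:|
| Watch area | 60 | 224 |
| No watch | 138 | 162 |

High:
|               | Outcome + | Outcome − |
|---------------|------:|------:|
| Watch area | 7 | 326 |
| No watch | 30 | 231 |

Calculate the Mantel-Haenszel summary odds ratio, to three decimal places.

OR_MH = Σ(aᵢdᵢ/nᵢ) / Σ(bᵢcᵢ/nᵢ), where nᵢ is the stratum total.
Stratum 1 (Low): n = 300; a·d/n = 4·124/300 = 1.6533; b·c/n = 156·16/300 = 8.3200
Stratum 2 (Middle): n = 584; a·d/n = 60·162/584 = 16.6438; b·c/n = 224·138/584 = 52.9315
Stratum 3 (High): n = 594; a·d/n = 7·231/594 = 2.7222; b·c/n = 326·30/594 = 16.4646
OR_MH = (1.6533 + 16.6438 + 2.7222) / (8.3200 + 52.9315 + 16.4646) = 21.0194 / 77.7162 = 0.27046

0.270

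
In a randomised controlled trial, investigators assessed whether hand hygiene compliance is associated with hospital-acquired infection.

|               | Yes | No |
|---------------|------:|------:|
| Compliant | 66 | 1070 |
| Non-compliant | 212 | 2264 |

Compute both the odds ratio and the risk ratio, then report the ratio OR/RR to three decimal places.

Cells: a = 66, b = 1070, c = 212, d = 2264.
OR = (66·2264)/(1070·212) = 149424/226840 = 0.65872
Risk in exposed = 66/1136 = 0.05810; risk in unexposed = 212/2476 = 0.08562; RR = 0.67855
OR/RR = 0.65872 / 0.67855 = 0.97078
The outcome is rare in both groups, so OR ≈ RR (ratio near 1).

0.971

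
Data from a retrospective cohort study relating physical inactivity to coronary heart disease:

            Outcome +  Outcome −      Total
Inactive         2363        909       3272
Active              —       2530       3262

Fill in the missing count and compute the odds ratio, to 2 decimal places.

8.98

The missing cell is in the unexposed row: 3262 − 2530 = 732.
So a = 2363, b = 909, c = 732, d = 2530.
OR = (a·d)/(b·c) = (2363 × 2530) / (909 × 732) = 5978390 / 665388 = 8.98482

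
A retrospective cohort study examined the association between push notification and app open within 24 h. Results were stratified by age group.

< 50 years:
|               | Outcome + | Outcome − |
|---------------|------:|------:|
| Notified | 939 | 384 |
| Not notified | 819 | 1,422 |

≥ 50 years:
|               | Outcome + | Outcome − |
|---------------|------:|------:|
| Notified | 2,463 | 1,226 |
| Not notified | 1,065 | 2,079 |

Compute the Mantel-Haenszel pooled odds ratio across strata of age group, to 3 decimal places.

4.024

OR_MH = Σ(aᵢdᵢ/nᵢ) / Σ(bᵢcᵢ/nᵢ), where nᵢ is the stratum total.
Stratum 1 (< 50 years): n = 3564; a·d/n = 939·1422/3564 = 374.6515; b·c/n = 384·819/3564 = 88.2424
Stratum 2 (≥ 50 years): n = 6833; a·d/n = 2463·2079/6833 = 749.3893; b·c/n = 1226·1065/6833 = 191.0859
OR_MH = (374.6515 + 749.3893) / (88.2424 + 191.0859) = 1124.0408 / 279.3283 = 4.02408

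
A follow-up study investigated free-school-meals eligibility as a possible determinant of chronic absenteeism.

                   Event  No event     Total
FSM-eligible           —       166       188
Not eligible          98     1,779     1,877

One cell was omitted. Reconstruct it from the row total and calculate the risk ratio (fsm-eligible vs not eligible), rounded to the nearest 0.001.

The missing cell is in the exposed row: 188 − 166 = 22.
So a = 22, b = 166, c = 98, d = 1779.
RR = [a/(a+b)] / [c/(c+d)] = (22/188) / (98/1877) = 0.11702/0.05221 = 2.24132

2.241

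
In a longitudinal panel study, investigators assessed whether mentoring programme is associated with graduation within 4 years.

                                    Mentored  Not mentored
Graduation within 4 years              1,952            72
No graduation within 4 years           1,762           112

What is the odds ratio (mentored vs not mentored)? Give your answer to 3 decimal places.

1.723

Reading the table with exposure as columns: a = 1952 (Mentored, case), b = 1762 (Mentored, non-case), c = 72 (Not mentored, case), d = 112.
OR = (a·d)/(b·c) = (1952 × 112) / (1762 × 72) = 218624 / 126864 = 1.72329
The odds of graduation within 4 years are about 1.72 times as high in the mentored group.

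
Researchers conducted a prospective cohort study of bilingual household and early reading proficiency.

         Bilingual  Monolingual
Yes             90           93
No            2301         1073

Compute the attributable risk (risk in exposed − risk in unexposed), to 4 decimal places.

-0.0421

Reading the table with exposure as columns: a = 90 (Bilingual, case), b = 2301 (Bilingual, non-case), c = 93 (Monolingual, case), d = 1073.
Risk in exposed = 90/2391 = 0.037641; risk in unexposed = 93/1166 = 0.079760.
Risk difference = 0.037641 − 0.079760 = -0.042119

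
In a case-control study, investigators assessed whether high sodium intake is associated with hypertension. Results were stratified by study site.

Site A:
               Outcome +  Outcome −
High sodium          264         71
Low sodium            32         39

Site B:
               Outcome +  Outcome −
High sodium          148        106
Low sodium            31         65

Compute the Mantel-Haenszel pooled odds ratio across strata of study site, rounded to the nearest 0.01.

OR_MH = Σ(aᵢdᵢ/nᵢ) / Σ(bᵢcᵢ/nᵢ), where nᵢ is the stratum total.
Stratum 1 (Site A): n = 406; a·d/n = 264·39/406 = 25.3596; b·c/n = 71·32/406 = 5.5961
Stratum 2 (Site B): n = 350; a·d/n = 148·65/350 = 27.4857; b·c/n = 106·31/350 = 9.3886
OR_MH = (25.3596 + 27.4857) / (5.5961 + 9.3886) = 52.8453 / 14.9846 = 3.52663

3.53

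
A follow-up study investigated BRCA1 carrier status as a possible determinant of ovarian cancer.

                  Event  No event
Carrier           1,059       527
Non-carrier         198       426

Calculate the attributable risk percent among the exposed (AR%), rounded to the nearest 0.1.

52.5

Cells: a = 1059, b = 527, c = 198, d = 426.
Risk in exposed = 1059/1586 = 0.66772; risk in unexposed = 198/624 = 0.31731.
RR = 0.66772/0.31731 = 2.10432
AR% = (RR − 1)/RR × 100 = (2.10432 − 1)/2.10432 × 100 = 52.4788%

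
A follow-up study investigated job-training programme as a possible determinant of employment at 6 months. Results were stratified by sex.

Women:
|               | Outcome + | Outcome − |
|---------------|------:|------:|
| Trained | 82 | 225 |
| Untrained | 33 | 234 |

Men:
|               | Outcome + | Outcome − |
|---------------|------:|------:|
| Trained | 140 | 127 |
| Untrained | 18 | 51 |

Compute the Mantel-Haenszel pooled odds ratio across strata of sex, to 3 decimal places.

OR_MH = Σ(aᵢdᵢ/nᵢ) / Σ(bᵢcᵢ/nᵢ), where nᵢ is the stratum total.
Stratum 1 (Women): n = 574; a·d/n = 82·234/574 = 33.4286; b·c/n = 225·33/574 = 12.9355
Stratum 2 (Men): n = 336; a·d/n = 140·51/336 = 21.2500; b·c/n = 127·18/336 = 6.8036
OR_MH = (33.4286 + 21.2500) / (12.9355 + 6.8036) = 54.6786 / 19.7391 = 2.77006

2.770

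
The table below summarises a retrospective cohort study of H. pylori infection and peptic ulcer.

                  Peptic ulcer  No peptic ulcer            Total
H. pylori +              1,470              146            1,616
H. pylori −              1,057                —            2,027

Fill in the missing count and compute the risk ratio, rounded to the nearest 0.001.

The missing cell is in the unexposed row: 2027 − 1057 = 970.
So a = 1470, b = 146, c = 1057, d = 970.
RR = [a/(a+b)] / [c/(c+d)] = (1470/1616) / (1057/2027) = 0.90965/0.52146 = 1.74443

1.744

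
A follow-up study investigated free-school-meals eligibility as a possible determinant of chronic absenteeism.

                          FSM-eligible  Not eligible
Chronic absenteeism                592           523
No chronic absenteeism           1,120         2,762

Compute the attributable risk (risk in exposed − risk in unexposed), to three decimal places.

Reading the table with exposure as columns: a = 592 (FSM-eligible, case), b = 1120 (FSM-eligible, non-case), c = 523 (Not eligible, case), d = 2762.
Risk in exposed = 592/1712 = 0.345794; risk in unexposed = 523/3285 = 0.159209.
Risk difference = 0.345794 − 0.159209 = 0.186586

0.187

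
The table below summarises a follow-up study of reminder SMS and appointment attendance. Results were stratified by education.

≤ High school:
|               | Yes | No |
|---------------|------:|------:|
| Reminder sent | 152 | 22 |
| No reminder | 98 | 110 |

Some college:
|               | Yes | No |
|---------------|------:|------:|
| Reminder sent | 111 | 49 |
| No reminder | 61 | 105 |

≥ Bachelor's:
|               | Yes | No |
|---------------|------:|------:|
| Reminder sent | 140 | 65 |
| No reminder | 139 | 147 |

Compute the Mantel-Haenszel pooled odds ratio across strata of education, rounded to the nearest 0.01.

OR_MH = Σ(aᵢdᵢ/nᵢ) / Σ(bᵢcᵢ/nᵢ), where nᵢ is the stratum total.
Stratum 1 (≤ High school): n = 382; a·d/n = 152·110/382 = 43.7696; b·c/n = 22·98/382 = 5.6440
Stratum 2 (Some college): n = 326; a·d/n = 111·105/326 = 35.7515; b·c/n = 49·61/326 = 9.1687
Stratum 3 (≥ Bachelor's): n = 491; a·d/n = 140·147/491 = 41.9145; b·c/n = 65·139/491 = 18.4012
OR_MH = (43.7696 + 35.7515 + 41.9145) / (5.6440 + 9.1687 + 18.4012) = 121.4356 / 33.2139 = 3.65617

3.66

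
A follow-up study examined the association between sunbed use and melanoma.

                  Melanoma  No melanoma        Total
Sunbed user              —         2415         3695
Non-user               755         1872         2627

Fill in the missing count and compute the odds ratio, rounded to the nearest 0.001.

The missing cell is in the exposed row: 3695 − 2415 = 1280.
So a = 1280, b = 2415, c = 755, d = 1872.
OR = (a·d)/(b·c) = (1280 × 1872) / (2415 × 755) = 2396160 / 1823325 = 1.31417

1.314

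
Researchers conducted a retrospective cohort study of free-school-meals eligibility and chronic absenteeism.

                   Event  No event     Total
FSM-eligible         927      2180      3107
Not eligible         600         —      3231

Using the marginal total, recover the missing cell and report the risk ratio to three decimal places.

The missing cell is in the unexposed row: 3231 − 600 = 2631.
So a = 927, b = 2180, c = 600, d = 2631.
RR = [a/(a+b)] / [c/(c+d)] = (927/3107) / (600/3231) = 0.29836/0.18570 = 1.60666

1.607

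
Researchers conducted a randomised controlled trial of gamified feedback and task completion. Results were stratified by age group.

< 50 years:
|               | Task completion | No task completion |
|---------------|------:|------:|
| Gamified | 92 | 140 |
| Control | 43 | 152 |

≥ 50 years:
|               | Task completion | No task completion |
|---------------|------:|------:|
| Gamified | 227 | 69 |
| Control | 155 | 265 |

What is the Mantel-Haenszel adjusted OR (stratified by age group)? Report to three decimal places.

OR_MH = Σ(aᵢdᵢ/nᵢ) / Σ(bᵢcᵢ/nᵢ), where nᵢ is the stratum total.
Stratum 1 (< 50 years): n = 427; a·d/n = 92·152/427 = 32.7494; b·c/n = 140·43/427 = 14.0984
Stratum 2 (≥ 50 years): n = 716; a·d/n = 227·265/716 = 84.0154; b·c/n = 69·155/716 = 14.9372
OR_MH = (32.7494 + 84.0154) / (14.0984 + 14.9372) = 116.7648 / 29.0355 = 4.02145

4.021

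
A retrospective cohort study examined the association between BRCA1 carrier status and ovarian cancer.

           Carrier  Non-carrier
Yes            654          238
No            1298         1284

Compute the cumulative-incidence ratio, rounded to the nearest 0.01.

Reading the table with exposure as columns: a = 654 (Carrier, case), b = 1298 (Carrier, non-case), c = 238 (Non-carrier, case), d = 1284.
Risk in exposed = 654/1952 = 0.33504; risk in unexposed = 238/1522 = 0.15637.
RR = 0.33504 / 0.15637 = 2.14257
The risk among the exposed is 2.14 times that among the unexposed.

2.14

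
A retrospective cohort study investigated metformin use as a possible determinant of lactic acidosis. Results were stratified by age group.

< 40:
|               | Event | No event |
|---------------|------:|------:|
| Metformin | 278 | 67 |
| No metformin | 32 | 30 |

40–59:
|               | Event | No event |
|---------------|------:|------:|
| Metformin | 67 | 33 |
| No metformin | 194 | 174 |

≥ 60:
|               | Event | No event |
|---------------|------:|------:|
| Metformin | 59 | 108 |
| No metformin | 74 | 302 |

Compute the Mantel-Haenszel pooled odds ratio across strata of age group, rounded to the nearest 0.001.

2.323

OR_MH = Σ(aᵢdᵢ/nᵢ) / Σ(bᵢcᵢ/nᵢ), where nᵢ is the stratum total.
Stratum 1 (< 40): n = 407; a·d/n = 278·30/407 = 20.4914; b·c/n = 67·32/407 = 5.2678
Stratum 2 (40–59): n = 468; a·d/n = 67·174/468 = 24.9103; b·c/n = 33·194/468 = 13.6795
Stratum 3 (≥ 60): n = 543; a·d/n = 59·302/543 = 32.8140; b·c/n = 108·74/543 = 14.7182
OR_MH = (20.4914 + 24.9103 + 32.8140) / (5.2678 + 13.6795 + 14.7182) = 78.2157 / 33.6655 = 2.32332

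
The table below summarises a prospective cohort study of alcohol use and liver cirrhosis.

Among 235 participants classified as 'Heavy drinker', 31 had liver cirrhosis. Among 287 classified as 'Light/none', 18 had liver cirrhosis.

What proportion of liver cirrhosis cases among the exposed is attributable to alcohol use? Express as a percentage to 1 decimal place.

From the description: a = 31, b = 204, c = 18, d = 269.
Risk in exposed = 31/235 = 0.13191; risk in unexposed = 18/287 = 0.06272.
RR = 0.13191/0.06272 = 2.10331
AR% = (RR − 1)/RR × 100 = (2.10331 − 1)/2.10331 × 100 = 52.4559%

52.5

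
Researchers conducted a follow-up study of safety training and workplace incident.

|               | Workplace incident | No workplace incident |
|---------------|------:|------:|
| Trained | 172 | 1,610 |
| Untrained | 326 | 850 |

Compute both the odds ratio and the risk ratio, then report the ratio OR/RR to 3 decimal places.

0.800

Cells: a = 172, b = 1610, c = 326, d = 850.
OR = (172·850)/(1610·326) = 146200/524860 = 0.27855
Risk in exposed = 172/1782 = 0.09652; risk in unexposed = 326/1176 = 0.27721; RR = 0.34819
OR/RR = 0.27855 / 0.34819 = 0.80001
The outcome is not rare, so the OR lies further from 1 than the RR.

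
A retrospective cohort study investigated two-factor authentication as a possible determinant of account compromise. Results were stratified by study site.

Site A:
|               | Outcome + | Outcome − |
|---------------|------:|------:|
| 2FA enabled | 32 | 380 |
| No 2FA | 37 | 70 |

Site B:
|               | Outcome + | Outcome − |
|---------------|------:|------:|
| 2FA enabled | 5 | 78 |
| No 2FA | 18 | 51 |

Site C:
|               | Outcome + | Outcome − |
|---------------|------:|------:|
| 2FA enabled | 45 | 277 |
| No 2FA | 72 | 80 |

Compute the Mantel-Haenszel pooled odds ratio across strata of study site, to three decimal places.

OR_MH = Σ(aᵢdᵢ/nᵢ) / Σ(bᵢcᵢ/nᵢ), where nᵢ is the stratum total.
Stratum 1 (Site A): n = 519; a·d/n = 32·70/519 = 4.3160; b·c/n = 380·37/519 = 27.0906
Stratum 2 (Site B): n = 152; a·d/n = 5·51/152 = 1.6776; b·c/n = 78·18/152 = 9.2368
Stratum 3 (Site C): n = 474; a·d/n = 45·80/474 = 7.5949; b·c/n = 277·72/474 = 42.0759
OR_MH = (4.3160 + 1.6776 + 7.5949) / (27.0906 + 9.2368 + 42.0759) = 13.5886 / 78.4034 = 0.17332

0.173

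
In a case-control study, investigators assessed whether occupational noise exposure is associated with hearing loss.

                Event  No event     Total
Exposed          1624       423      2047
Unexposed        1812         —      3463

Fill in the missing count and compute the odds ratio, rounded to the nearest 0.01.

The missing cell is in the unexposed row: 3463 − 1812 = 1651.
So a = 1624, b = 423, c = 1812, d = 1651.
OR = (a·d)/(b·c) = (1624 × 1651) / (423 × 1812) = 2681224 / 766476 = 3.49812

3.50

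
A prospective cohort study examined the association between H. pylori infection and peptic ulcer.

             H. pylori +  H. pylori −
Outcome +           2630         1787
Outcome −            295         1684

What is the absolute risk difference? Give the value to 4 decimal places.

Reading the table with exposure as columns: a = 2630 (H. pylori +, case), b = 295 (H. pylori +, non-case), c = 1787 (H. pylori −, case), d = 1684.
Risk in exposed = 2630/2925 = 0.899145; risk in unexposed = 1787/3471 = 0.514837.
Risk difference = 0.899145 − 0.514837 = 0.384308

0.3843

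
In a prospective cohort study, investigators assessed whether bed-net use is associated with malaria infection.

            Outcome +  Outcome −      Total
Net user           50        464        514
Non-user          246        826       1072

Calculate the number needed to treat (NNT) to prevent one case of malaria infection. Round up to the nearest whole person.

8

Risk in treated group = 50/514 = 0.09728; risk in control = 246/1072 = 0.22948.
Absolute risk reduction = 0.22948 − 0.09728 = 0.13220
NNT = 1 / ARR = 1 / 0.13220 = 7.564 → round up → 8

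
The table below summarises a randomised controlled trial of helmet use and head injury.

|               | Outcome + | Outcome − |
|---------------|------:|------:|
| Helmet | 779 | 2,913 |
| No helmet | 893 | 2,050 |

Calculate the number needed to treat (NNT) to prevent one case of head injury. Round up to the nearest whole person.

Risk in treated group = 779/3692 = 0.21100; risk in control = 893/2943 = 0.30343.
Absolute risk reduction = 0.30343 − 0.21100 = 0.09244
NNT = 1 / ARR = 1 / 0.09244 = 10.818 → round up → 11

11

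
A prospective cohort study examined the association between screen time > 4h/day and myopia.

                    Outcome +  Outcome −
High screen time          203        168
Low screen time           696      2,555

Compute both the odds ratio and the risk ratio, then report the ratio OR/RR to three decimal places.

1.736

Cells: a = 203, b = 168, c = 696, d = 2555.
OR = (203·2555)/(168·696) = 518665/116928 = 4.43576
Risk in exposed = 203/371 = 0.54717; risk in unexposed = 696/3251 = 0.21409; RR = 2.55582
OR/RR = 4.43576 / 2.55582 = 1.73556
The outcome is not rare, so the OR lies further from 1 than the RR.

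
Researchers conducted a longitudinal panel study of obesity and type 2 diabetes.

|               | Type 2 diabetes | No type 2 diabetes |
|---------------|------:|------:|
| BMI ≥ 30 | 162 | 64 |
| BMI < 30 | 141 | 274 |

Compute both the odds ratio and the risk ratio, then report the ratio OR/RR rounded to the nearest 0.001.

2.331

Cells: a = 162, b = 64, c = 141, d = 274.
OR = (162·274)/(64·141) = 44388/9024 = 4.91888
Risk in exposed = 162/226 = 0.71681; risk in unexposed = 141/415 = 0.33976; RR = 2.10977
OR/RR = 4.91888 / 2.10977 = 2.33148
The outcome is not rare, so the OR lies further from 1 than the RR.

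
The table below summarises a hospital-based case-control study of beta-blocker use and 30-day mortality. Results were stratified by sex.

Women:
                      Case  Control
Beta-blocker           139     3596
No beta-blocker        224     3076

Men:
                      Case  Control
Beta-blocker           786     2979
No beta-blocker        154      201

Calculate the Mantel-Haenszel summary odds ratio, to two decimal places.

0.44

OR_MH = Σ(aᵢdᵢ/nᵢ) / Σ(bᵢcᵢ/nᵢ), where nᵢ is the stratum total.
Stratum 1 (Women): n = 7035; a·d/n = 139·3076/7035 = 60.7767; b·c/n = 3596·224/7035 = 114.4995
Stratum 2 (Men): n = 4120; a·d/n = 786·201/4120 = 38.3461; b·c/n = 2979·154/4120 = 111.3510
OR_MH = (60.7767 + 38.3461) / (114.4995 + 111.3510) = 99.1228 / 225.8505 = 0.43889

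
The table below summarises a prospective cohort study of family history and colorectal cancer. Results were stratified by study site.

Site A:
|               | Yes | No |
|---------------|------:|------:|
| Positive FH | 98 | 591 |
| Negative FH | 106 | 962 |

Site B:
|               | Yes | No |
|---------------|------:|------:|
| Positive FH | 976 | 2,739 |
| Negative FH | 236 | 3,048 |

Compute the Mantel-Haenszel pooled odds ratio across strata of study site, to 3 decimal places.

OR_MH = Σ(aᵢdᵢ/nᵢ) / Σ(bᵢcᵢ/nᵢ), where nᵢ is the stratum total.
Stratum 1 (Site A): n = 1757; a·d/n = 98·962/1757 = 53.6574; b·c/n = 591·106/1757 = 35.6551
Stratum 2 (Site B): n = 6999; a·d/n = 976·3048/6999 = 425.0390; b·c/n = 2739·236/6999 = 92.3566
OR_MH = (53.6574 + 425.0390) / (35.6551 + 92.3566) = 478.6964 / 128.0117 = 3.73947

3.739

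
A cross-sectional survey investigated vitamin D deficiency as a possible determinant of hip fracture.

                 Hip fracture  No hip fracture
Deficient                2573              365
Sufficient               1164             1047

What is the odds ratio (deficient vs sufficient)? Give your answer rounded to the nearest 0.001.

Cells: a = 2573, b = 365, c = 1164, d = 1047.
OR = (a·d)/(b·c) = (2573 × 1047) / (365 × 1164) = 2693931 / 424860 = 6.34075
The odds of hip fracture are about 6.34 times as high in the deficient group.

6.341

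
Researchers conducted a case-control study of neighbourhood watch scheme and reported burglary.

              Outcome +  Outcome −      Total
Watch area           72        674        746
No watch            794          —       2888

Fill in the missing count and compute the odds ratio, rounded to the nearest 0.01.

The missing cell is in the unexposed row: 2888 − 794 = 2094.
So a = 72, b = 674, c = 794, d = 2094.
OR = (a·d)/(b·c) = (72 × 2094) / (674 × 794) = 150768 / 535156 = 0.28173

0.28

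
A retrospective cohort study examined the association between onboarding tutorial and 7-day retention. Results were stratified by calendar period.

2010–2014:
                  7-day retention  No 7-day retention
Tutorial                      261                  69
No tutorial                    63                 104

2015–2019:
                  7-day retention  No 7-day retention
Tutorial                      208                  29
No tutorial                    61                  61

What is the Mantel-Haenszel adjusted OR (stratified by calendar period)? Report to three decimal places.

OR_MH = Σ(aᵢdᵢ/nᵢ) / Σ(bᵢcᵢ/nᵢ), where nᵢ is the stratum total.
Stratum 1 (2010–2014): n = 497; a·d/n = 261·104/497 = 54.6157; b·c/n = 69·63/497 = 8.7465
Stratum 2 (2015–2019): n = 359; a·d/n = 208·61/359 = 35.3426; b·c/n = 29·61/359 = 4.9276
OR_MH = (54.6157 + 35.3426) / (8.7465 + 4.9276) = 89.9583 / 13.6741 = 6.57876

6.579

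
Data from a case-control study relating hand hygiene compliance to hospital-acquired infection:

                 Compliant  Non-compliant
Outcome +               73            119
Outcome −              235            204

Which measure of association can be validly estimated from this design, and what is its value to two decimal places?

0.53

Reading the table with exposure as columns: a = 73 (Compliant, case), b = 235 (Compliant, non-case), c = 119 (Non-compliant, case), d = 204.
This is a case-control study: participants were sampled on outcome status, so risks in the source population cannot be estimated directly — relative risk is not valid here. The odds ratio is the appropriate measure.
OR = (a·d)/(b·c) = (73 × 204) / (235 × 119) = 14892 / 27965 = 0.53252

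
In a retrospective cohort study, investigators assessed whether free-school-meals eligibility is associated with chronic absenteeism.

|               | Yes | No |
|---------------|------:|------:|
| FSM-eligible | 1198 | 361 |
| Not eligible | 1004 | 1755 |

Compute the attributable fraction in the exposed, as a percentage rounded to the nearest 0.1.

Cells: a = 1198, b = 361, c = 1004, d = 1755.
Risk in exposed = 1198/1559 = 0.76844; risk in unexposed = 1004/2759 = 0.36390.
RR = 0.76844/0.36390 = 2.11168
AR% = (RR − 1)/RR × 100 = (2.11168 − 1)/2.11168 × 100 = 52.6444%

52.6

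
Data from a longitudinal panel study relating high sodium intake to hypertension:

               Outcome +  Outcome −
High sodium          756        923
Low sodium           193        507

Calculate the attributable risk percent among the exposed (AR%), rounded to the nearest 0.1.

38.8

Cells: a = 756, b = 923, c = 193, d = 507.
Risk in exposed = 756/1679 = 0.45027; risk in unexposed = 193/700 = 0.27571.
RR = 0.45027/0.27571 = 1.63310
AR% = (RR − 1)/RR × 100 = (1.63310 − 1)/1.63310 × 100 = 38.7666%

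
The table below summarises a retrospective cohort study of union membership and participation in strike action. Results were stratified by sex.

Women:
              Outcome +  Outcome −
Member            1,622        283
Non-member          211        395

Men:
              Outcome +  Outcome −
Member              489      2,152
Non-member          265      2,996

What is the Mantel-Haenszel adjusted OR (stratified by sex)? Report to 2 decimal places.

4.18

OR_MH = Σ(aᵢdᵢ/nᵢ) / Σ(bᵢcᵢ/nᵢ), where nᵢ is the stratum total.
Stratum 1 (Women): n = 2511; a·d/n = 1622·395/2511 = 255.1533; b·c/n = 283·211/2511 = 23.7806
Stratum 2 (Men): n = 5902; a·d/n = 489·2996/5902 = 248.2284; b·c/n = 2152·265/5902 = 96.6249
OR_MH = (255.1533 + 248.2284) / (23.7806 + 96.6249) = 503.3817 / 120.4054 = 4.18072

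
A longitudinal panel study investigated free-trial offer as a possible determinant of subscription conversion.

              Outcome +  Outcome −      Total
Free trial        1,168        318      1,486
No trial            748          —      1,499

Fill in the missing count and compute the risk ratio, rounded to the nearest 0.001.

1.575

The missing cell is in the unexposed row: 1499 − 748 = 751.
So a = 1168, b = 318, c = 748, d = 751.
RR = [a/(a+b)] / [c/(c+d)] = (1168/1486) / (748/1499) = 0.78600/0.49900 = 1.57516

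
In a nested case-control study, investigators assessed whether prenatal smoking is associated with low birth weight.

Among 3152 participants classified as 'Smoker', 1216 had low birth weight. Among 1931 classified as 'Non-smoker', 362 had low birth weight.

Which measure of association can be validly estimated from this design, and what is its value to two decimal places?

From the description: a = 1216, b = 1936, c = 362, d = 1569.
This is a nested case-control study: participants were sampled on outcome status, so risks in the source population cannot be estimated directly — relative risk is not valid here. The odds ratio is the appropriate measure.
OR = (a·d)/(b·c) = (1216 × 1569) / (1936 × 362) = 1907904 / 700832 = 2.72234

2.72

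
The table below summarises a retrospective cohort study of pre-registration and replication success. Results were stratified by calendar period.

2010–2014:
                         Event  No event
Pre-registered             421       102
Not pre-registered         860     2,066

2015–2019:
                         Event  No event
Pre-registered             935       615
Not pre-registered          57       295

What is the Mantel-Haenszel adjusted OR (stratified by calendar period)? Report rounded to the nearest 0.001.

9.055

OR_MH = Σ(aᵢdᵢ/nᵢ) / Σ(bᵢcᵢ/nᵢ), where nᵢ is the stratum total.
Stratum 1 (2010–2014): n = 3449; a·d/n = 421·2066/3449 = 252.1850; b·c/n = 102·860/3449 = 25.4335
Stratum 2 (2015–2019): n = 1902; a·d/n = 935·295/1902 = 145.0184; b·c/n = 615·57/1902 = 18.4306
OR_MH = (252.1850 + 145.0184) / (25.4335 + 18.4306) = 397.2034 / 43.8641 = 9.05533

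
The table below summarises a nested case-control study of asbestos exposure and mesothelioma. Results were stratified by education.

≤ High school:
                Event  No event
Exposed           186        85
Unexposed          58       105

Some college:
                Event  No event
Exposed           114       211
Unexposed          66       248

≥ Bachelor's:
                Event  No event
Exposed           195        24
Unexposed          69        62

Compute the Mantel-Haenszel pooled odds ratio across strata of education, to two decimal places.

3.27

OR_MH = Σ(aᵢdᵢ/nᵢ) / Σ(bᵢcᵢ/nᵢ), where nᵢ is the stratum total.
Stratum 1 (≤ High school): n = 434; a·d/n = 186·105/434 = 45.0000; b·c/n = 85·58/434 = 11.3594
Stratum 2 (Some college): n = 639; a·d/n = 114·248/639 = 44.2441; b·c/n = 211·66/639 = 21.7934
Stratum 3 (≥ Bachelor's): n = 350; a·d/n = 195·62/350 = 34.5429; b·c/n = 24·69/350 = 4.7314
OR_MH = (45.0000 + 44.2441 + 34.5429) / (11.3594 + 21.7934 + 4.7314) = 123.7870 / 37.8843 = 3.26750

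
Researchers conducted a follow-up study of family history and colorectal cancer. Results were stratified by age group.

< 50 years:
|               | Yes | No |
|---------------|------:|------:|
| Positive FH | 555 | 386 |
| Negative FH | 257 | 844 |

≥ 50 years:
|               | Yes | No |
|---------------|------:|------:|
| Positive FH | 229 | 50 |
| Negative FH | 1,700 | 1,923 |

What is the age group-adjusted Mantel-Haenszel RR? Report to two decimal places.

RR_MH = Σ(aᵢ·n₀ᵢ/nᵢ) / Σ(cᵢ·n₁ᵢ/nᵢ), with n₁ᵢ = aᵢ+bᵢ (exposed), n₀ᵢ = cᵢ+dᵢ (unexposed), nᵢ = n₁ᵢ+n₀ᵢ.
Stratum 1 (< 50 years): n₁ = 941, n₀ = 1101, n = 2042; a·n₀/n = 555·1101/2042 = 299.2434; c·n₁/n = 257·941/2042 = 118.4314
Stratum 2 (≥ 50 years): n₁ = 279, n₀ = 3623, n = 3902; a·n₀/n = 229·3623/3902 = 212.6261; c·n₁/n = 1700·279/3902 = 121.5530
RR_MH = (299.2434 + 212.6261) / (118.4314 + 121.5530) = 511.8695 / 239.9845 = 2.13293

2.13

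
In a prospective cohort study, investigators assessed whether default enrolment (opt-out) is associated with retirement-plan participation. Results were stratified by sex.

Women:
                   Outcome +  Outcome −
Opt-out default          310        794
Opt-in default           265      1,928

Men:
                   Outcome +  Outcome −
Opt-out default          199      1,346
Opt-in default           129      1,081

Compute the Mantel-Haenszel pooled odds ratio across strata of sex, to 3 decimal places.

2.045

OR_MH = Σ(aᵢdᵢ/nᵢ) / Σ(bᵢcᵢ/nᵢ), where nᵢ is the stratum total.
Stratum 1 (Women): n = 3297; a·d/n = 310·1928/3297 = 181.2800; b·c/n = 794·265/3297 = 63.8186
Stratum 2 (Men): n = 2755; a·d/n = 199·1081/2755 = 78.0831; b·c/n = 1346·129/2755 = 63.0250
OR_MH = (181.2800 + 78.0831) / (63.8186 + 63.0250) = 259.3631 / 126.8437 = 2.04475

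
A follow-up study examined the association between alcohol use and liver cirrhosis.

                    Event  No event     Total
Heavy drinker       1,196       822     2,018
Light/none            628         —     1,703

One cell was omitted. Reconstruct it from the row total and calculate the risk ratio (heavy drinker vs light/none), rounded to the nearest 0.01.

1.61

The missing cell is in the unexposed row: 1703 − 628 = 1075.
So a = 1196, b = 822, c = 628, d = 1075.
RR = [a/(a+b)] / [c/(c+d)] = (1196/2018) / (628/1703) = 0.59267/0.36876 = 1.60718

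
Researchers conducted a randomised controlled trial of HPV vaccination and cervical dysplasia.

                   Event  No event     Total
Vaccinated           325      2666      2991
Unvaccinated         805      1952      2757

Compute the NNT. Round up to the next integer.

Risk in treated group = 325/2991 = 0.10866; risk in control = 805/2757 = 0.29198.
Absolute risk reduction = 0.29198 − 0.10866 = 0.18332
NNT = 1 / ARR = 1 / 0.18332 = 5.455 → round up → 6

6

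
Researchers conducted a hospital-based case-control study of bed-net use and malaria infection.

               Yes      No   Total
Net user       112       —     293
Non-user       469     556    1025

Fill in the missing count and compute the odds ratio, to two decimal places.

0.73

The missing cell is in the exposed row: 293 − 112 = 181.
So a = 112, b = 181, c = 469, d = 556.
OR = (a·d)/(b·c) = (112 × 556) / (181 × 469) = 62272 / 84889 = 0.73357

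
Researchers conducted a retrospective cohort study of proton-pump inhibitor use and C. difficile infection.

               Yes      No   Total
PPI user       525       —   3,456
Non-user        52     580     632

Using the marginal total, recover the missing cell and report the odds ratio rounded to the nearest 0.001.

The missing cell is in the exposed row: 3456 − 525 = 2931.
So a = 525, b = 2931, c = 52, d = 580.
OR = (a·d)/(b·c) = (525 × 580) / (2931 × 52) = 304500 / 152412 = 1.99787

1.998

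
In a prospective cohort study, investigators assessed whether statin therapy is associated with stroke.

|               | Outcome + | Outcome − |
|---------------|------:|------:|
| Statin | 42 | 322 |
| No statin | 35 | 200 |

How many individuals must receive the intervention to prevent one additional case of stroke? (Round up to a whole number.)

Risk in treated group = 42/364 = 0.11538; risk in control = 35/235 = 0.14894.
Absolute risk reduction = 0.14894 − 0.11538 = 0.03355
NNT = 1 / ARR = 1 / 0.03355 = 29.805 → round up → 30

30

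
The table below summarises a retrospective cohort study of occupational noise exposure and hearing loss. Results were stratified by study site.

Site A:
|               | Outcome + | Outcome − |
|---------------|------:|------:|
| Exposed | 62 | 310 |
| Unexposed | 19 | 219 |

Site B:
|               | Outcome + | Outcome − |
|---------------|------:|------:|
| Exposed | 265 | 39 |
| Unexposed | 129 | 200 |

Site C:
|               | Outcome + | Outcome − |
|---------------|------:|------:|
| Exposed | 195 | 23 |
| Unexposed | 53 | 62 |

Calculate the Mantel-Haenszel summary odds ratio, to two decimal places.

OR_MH = Σ(aᵢdᵢ/nᵢ) / Σ(bᵢcᵢ/nᵢ), where nᵢ is the stratum total.
Stratum 1 (Site A): n = 610; a·d/n = 62·219/610 = 22.2590; b·c/n = 310·19/610 = 9.6557
Stratum 2 (Site B): n = 633; a·d/n = 265·200/633 = 83.7283; b·c/n = 39·129/633 = 7.9479
Stratum 3 (Site C): n = 333; a·d/n = 195·62/333 = 36.3063; b·c/n = 23·53/333 = 3.6607
OR_MH = (22.2590 + 83.7283 + 36.3063) / (9.6557 + 7.9479 + 3.6607) = 142.2936 / 21.2643 = 6.69168

6.69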